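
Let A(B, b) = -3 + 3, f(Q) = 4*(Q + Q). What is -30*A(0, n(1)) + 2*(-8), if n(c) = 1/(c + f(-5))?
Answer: -16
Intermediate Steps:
f(Q) = 8*Q (f(Q) = 4*(2*Q) = 8*Q)
n(c) = 1/(-40 + c) (n(c) = 1/(c + 8*(-5)) = 1/(c - 40) = 1/(-40 + c))
A(B, b) = 0
-30*A(0, n(1)) + 2*(-8) = -30*0 + 2*(-8) = 0 - 16 = -16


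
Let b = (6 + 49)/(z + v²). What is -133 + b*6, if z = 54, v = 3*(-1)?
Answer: -2683/21 ≈ -127.76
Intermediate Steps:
v = -3
b = 55/63 (b = (6 + 49)/(54 + (-3)²) = 55/(54 + 9) = 55/63 ≈ 0.87302)
-133 + b*6 = -133 + (55/63)*6 = -133 + 110/21 = -2683/21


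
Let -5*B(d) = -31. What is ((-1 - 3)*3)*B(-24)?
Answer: -372/5 ≈ -74.400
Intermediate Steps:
B(d) = 31/5 (B(d) = -⅕*(-31) = 31/5)
((-1 - 3)*3)*B(-24) = ((-1 - 3)*3)*(31/5) = -4*3*(31/5) = -12*31/5 = -372/5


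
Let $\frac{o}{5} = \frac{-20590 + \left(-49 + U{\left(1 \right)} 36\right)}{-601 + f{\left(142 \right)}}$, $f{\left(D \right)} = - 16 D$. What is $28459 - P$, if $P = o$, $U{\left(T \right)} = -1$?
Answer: $\frac{81659332}{2873} \approx 28423.0$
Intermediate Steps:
$o = \frac{103375}{2873}$ ($o = 5 \frac{-20590 - 85}{-601 - 2272} = 5 \frac{-20590 - 85}{-2873} = 5 \left(\left(-20675\right) \left(- \frac{1}{2873}\right)\right) = 5 \cdot \frac{20675}{2873} = \frac{103375}{2873} \approx 35.982$)
$P = \frac{103375}{2873} \approx 35.982$
$28459 - P = 28459 - \frac{103375}{2873} = \frac{81659332}{2873}$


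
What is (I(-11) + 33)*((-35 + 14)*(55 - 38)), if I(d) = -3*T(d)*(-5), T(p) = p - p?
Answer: -11781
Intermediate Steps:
T(p) = 0
I(d) = 0 (I(d) = -3*0*(-5) = 0*(-5) = 0)
(I(-11) + 33)*((-35 + 14)*(55 - 38)) = (0 + 33)*((-35 + 14)*(55 - 38)) = 33*(-21*17) = 33*(-357) = -11781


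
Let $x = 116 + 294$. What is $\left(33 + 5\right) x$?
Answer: $15580$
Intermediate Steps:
$x = 410$
$\left(33 + 5\right) x = \left(33 + 5\right) 410 = 38 \cdot 410 = 15580$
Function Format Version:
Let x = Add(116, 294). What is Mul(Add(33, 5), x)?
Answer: 15580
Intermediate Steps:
x = 410
Mul(Add(33, 5), x) = Mul(Add(33, 5), 410) = Mul(38, 410) = 15580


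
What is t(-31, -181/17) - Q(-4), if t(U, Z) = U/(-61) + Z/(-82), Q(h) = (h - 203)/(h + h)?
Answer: -8583999/340136 ≈ -25.237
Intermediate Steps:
Q(h) = (-203 + h)/(2*h) (Q(h) = (-203 + h)/((2*h)) = (-203 + h)*(1/(2*h)) = (-203 + h)/(2*h))
t(U, Z) = -U/61 - Z/82 (t(U, Z) = U*(-1/61) + Z*(-1/82) = -U/61 - Z/82)
t(-31, -181/17) - Q(-4) = (-1/61*(-31) - (-181)/(82*17)) - (-203 - 4)/(2*(-4)) = (31/61 - (-181)/(82*17)) - (-1)*(-207)/(2*4) = (31/61 - 1/82*(-181/17)) - 1*207/8 = (31/61 + 181/1394) - 207/8 = 54255/85034 - 207/8 = -8583999/340136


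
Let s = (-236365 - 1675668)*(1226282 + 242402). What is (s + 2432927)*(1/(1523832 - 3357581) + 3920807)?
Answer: -20190111893929796050182090/1833749 ≈ -1.1010e+19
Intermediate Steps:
s = -2808172274572 (s = -1912033*1468684 = -2808172274572)
(s + 2432927)*(1/(1523832 - 3357581) + 3920807) = (-2808172274572 + 2432927)*(1/(1523832 - 3357581) + 3920807) = -2808169841645*(1/(-1833749) + 3920807) = -2808169841645*(-1/1833749 + 3920807) = -2808169841645*7189775915442/1833749 = -20190111893929796050182090/1833749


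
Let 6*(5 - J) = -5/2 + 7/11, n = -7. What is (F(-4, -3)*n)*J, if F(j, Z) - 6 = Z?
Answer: -4907/44 ≈ -111.52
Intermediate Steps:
F(j, Z) = 6 + Z
J = 701/132 (J = 5 - (-5/2 + 7/11)/6 = 5 - ⅙*(-41/22) = 5 + 41/132 = 701/132 ≈ 5.3106)
(F(-4, -3)*n)*J = ((6 - 3)*(-7))*(701/132) = (3*(-7))*(701/132) = -21*701/132 = -4907/44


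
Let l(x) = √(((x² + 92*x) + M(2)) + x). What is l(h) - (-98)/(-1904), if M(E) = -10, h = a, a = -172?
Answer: -7/136 + √13578 ≈ 116.47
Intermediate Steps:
h = -172
l(x) = √(-10 + x² + 93*x) (l(x) = √(((x² + 92*x) - 10) + x) = √((-10 + x² + 92*x) + x) = √(-10 + x² + 93*x))
l(h) - (-98)/(-1904) = √(-10 + (-172)² + 93*(-172)) - (-98)/(-1904) = √(-10 + 29584 - 15996) - (-98)*(-1)/1904 = √13578 - 1*7/136 = √13578 - 7/136 = -7/136 + √13578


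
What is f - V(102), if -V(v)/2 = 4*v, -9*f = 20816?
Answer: -13472/9 ≈ -1496.9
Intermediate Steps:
f = -20816/9 (f = -⅑*20816 = -20816/9 ≈ -2312.9)
V(v) = -8*v
f - V(102) = -20816/9 - (-8)*102 = -20816/9 - 1*(-816) = -20816/9 + 816 = -13472/9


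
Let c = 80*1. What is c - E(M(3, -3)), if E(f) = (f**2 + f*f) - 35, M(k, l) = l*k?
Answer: -47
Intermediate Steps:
M(k, l) = k*l
c = 80
E(f) = -35 + 2*f**2 (E(f) = (f**2 + f**2) - 35 = 2*f**2 - 35 = -35 + 2*f**2)
c - E(M(3, -3)) = 80 - (-35 + 2*(3*(-3))**2) = 80 - (-35 + 2*(-9)**2) = 80 - (-35 + 2*81) = 80 - (-35 + 162) = 80 - 1*127 = 80 - 127 = -47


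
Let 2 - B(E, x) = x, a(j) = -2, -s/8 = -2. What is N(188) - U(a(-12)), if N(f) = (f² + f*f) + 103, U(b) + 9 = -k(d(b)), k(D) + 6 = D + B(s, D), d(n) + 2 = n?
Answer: 70796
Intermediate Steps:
s = 16 (s = -8*(-2) = 16)
d(n) = -2 + n
B(E, x) = 2 - x
k(D) = -4 (k(D) = -6 + (D + (2 - D)) = -6 + 2 = -4)
U(b) = -5 (U(b) = -9 - 1*(-4) = -9 + 4 = -5)
N(f) = 103 + 2*f² (N(f) = (f² + f²) + 103 = 2*f² + 103 = 103 + 2*f²)
N(188) - U(a(-12)) = (103 + 2*188²) - 1*(-5) = (103 + 2*35344) + 5 = (103 + 70688) + 5 = 70791 + 5 = 70796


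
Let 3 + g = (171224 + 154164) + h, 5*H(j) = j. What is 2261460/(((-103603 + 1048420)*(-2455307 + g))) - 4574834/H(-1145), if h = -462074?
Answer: 933632841204846679/46734355966969 ≈ 19977.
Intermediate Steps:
H(j) = j/5
g = -136689 (g = -3 + ((171224 + 154164) - 462074) = -3 + (325388 - 462074) = -3 - 136686 = -136689)
2261460/(((-103603 + 1048420)*(-2455307 + g))) - 4574834/H(-1145) = 2261460/(((-103603 + 1048420)*(-2455307 - 136689))) - 4574834/((1/5)*(-1145)) = 2261460/((944817*(-2591996))) - 4574834/(-229) = 2261460/(-2448961884732) - 4574834*(-1/229) = 2261460*(-1/2448961884732) + 4574834/229 = -188455/204080157061 + 4574834/229 = 933632841204846679/46734355966969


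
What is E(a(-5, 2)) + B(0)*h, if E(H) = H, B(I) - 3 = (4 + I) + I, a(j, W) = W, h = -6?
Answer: -40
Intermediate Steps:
B(I) = 7 + 2*I (B(I) = 3 + ((4 + I) + I) = 3 + (4 + 2*I) = 7 + 2*I)
E(a(-5, 2)) + B(0)*h = 2 + (7 + 2*0)*(-6) = 2 + (7 + 0)*(-6) = 2 + 7*(-6) = 2 - 42 = -40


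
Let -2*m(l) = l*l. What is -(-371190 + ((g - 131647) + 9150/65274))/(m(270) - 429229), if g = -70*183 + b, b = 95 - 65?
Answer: -5609395818/5066121841 ≈ -1.1072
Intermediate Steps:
b = 30
g = -12780 (g = -70*183 + 30 = -12810 + 30 = -12780)
m(l) = -l²/2 (m(l) = -l*l/2 = -l²/2)
-(-371190 + ((g - 131647) + 9150/65274))/(m(270) - 429229) = -(-371190 + ((-12780 - 131647) + 9150/65274))/(-½*270² - 429229) = -(-371190 + (-144427 + 9150*(1/65274)))/(-½*72900 - 429229) = -(-371190 + (-144427 + 1525/10879))/(-36450 - 429229) = -(-371190 - 1571219808/10879)/(-465679) = -(-5609395818)*(-1)/(10879*465679) = -1*5609395818/5066121841 = -5609395818/5066121841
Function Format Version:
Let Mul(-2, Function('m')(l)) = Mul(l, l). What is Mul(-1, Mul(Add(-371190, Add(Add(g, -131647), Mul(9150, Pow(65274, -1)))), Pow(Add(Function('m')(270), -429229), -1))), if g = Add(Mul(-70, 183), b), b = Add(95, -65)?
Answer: Rational(-5609395818, 5066121841) ≈ -1.1072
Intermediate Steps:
b = 30
g = -12780 (g = Add(Mul(-70, 183), 30) = Add(-12810, 30) = -12780)
Function('m')(l) = Mul(Rational(-1, 2), Pow(l, 2)) (Function('m')(l) = Mul(Rational(-1, 2), Mul(l, l)) = Mul(Rational(-1, 2), Pow(l, 2)))
Mul(-1, Mul(Add(-371190, Add(Add(g, -131647), Mul(9150, Pow(65274, -1)))), Pow(Add(Function('m')(270), -429229), -1))) = Mul(-1, Mul(Add(-371190, Add(Add(-12780, -131647), Mul(9150, Pow(65274, -1)))), Pow(Add(Mul(Rational(-1, 2), Pow(270, 2)), -429229), -1))) = Mul(-1, Mul(Add(-371190, Add(-144427, Mul(9150, Rational(1, 65274)))), Pow(Add(Mul(Rational(-1, 2), 72900), -429229), -1))) = Mul(-1, Mul(Add(-371190, Add(-144427, Rational(1525, 10879))), Pow(Add(-36450, -429229), -1))) = Mul(-1, Mul(Add(-371190, Rational(-1571219808, 10879)), Pow(-465679, -1))) = Mul(-1, Mul(Rational(-5609395818, 10879), Rational(-1, 465679))) = Mul(-1, Rational(5609395818, 5066121841)) = Rational(-5609395818, 5066121841)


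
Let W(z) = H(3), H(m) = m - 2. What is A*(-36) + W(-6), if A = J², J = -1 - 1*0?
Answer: -35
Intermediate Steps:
J = -1 (J = -1 + 0 = -1)
H(m) = -2 + m
A = 1 (A = (-1)² = 1)
W(z) = 1 (W(z) = -2 + 3 = 1)
A*(-36) + W(-6) = 1*(-36) + 1 = -36 + 1 = -35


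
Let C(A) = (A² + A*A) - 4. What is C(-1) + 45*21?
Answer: 943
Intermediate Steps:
C(A) = -4 + 2*A² (C(A) = (A² + A²) - 4 = 2*A² - 4 = -4 + 2*A²)
C(-1) + 45*21 = (-4 + 2*(-1)²) + 45*21 = (-4 + 2*1) + 945 = (-4 + 2) + 945 = -2 + 945 = 943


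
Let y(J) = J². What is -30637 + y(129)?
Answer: -13996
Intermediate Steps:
-30637 + y(129) = -30637 + 129² = -30637 + 16641 = -13996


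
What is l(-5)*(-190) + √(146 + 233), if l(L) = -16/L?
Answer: -608 + √379 ≈ -588.53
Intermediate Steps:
l(-5)*(-190) + √(146 + 233) = -16/(-5)*(-190) + √(146 + 233) = -16*(-⅕)*(-190) + √379 = (16/5)*(-190) + √379 = -608 + √379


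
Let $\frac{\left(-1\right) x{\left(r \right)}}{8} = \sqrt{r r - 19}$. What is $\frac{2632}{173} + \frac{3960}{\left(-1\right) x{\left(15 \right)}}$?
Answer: $\frac{2632}{173} + \frac{495 \sqrt{206}}{206} \approx 49.702$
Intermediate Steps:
$x{\left(r \right)} = - 8 \sqrt{-19 + r^{2}}$ ($x{\left(r \right)} = - 8 \sqrt{r r - 19} = - 8 \sqrt{r^{2} - 19} = - 8 \sqrt{-19 + r^{2}}$)
$\frac{2632}{173} + \frac{3960}{\left(-1\right) x{\left(15 \right)}} = \frac{2632}{173} + \frac{3960}{\left(-1\right) \left(- 8 \sqrt{-19 + 15^{2}}\right)} = 2632 \cdot \frac{1}{173} + \frac{3960}{\left(-1\right) \left(- 8 \sqrt{-19 + 225}\right)} = \frac{2632}{173} + \frac{3960}{\left(-1\right) \left(- 8 \sqrt{206}\right)} = \frac{2632}{173} + \frac{3960}{8 \sqrt{206}} = \frac{2632}{173} + 3960 \frac{\sqrt{206}}{1648} = \frac{2632}{173} + \frac{495 \sqrt{206}}{206}$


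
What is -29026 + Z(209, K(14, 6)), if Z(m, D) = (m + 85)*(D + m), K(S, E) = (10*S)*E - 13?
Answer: 275558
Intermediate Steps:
K(S, E) = -13 + 10*E*S (K(S, E) = 10*E*S - 13 = -13 + 10*E*S)
Z(m, D) = (85 + m)*(D + m)
-29026 + Z(209, K(14, 6)) = -29026 + (209² + 85*(-13 + 10*6*14) + 85*209 + (-13 + 10*6*14)*209) = -29026 + (43681 + 85*(-13 + 840) + 17765 + (-13 + 840)*209) = -29026 + (43681 + 85*827 + 17765 + 827*209) = -29026 + (43681 + 70295 + 17765 + 172843) = -29026 + 304584 = 275558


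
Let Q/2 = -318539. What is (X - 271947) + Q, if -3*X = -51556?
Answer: -2675519/3 ≈ -8.9184e+5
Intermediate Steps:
Q = -637078 (Q = 2*(-318539) = -637078)
X = 51556/3 (X = -1/3*(-51556) = 51556/3 ≈ 17185.)
(X - 271947) + Q = (51556/3 - 271947) - 637078 = -764285/3 - 637078 = -2675519/3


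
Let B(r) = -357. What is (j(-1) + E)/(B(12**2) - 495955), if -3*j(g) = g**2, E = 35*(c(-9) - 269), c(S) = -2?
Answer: 3557/186117 ≈ 0.019112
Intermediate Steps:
E = -9485 (E = 35*(-2 - 269) = 35*(-271) = -9485)
j(g) = -g**2/3
(j(-1) + E)/(B(12**2) - 495955) = (-1/3*(-1)**2 - 9485)/(-357 - 495955) = (-1/3*1 - 9485)/(-496312) = (-1/3 - 9485)*(-1/496312) = -28456/3*(-1/496312) = 3557/186117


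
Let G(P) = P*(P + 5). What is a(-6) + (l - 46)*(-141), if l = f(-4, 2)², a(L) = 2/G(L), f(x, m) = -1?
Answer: 19036/3 ≈ 6345.3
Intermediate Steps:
G(P) = P*(5 + P)
a(L) = 2/(L*(5 + L)) (a(L) = 2/((L*(5 + L))) = 2*(1/(L*(5 + L))) = 2/(L*(5 + L)))
l = 1 (l = (-1)² = 1)
a(-6) + (l - 46)*(-141) = 2/(-6*(5 - 6)) + (1 - 46)*(-141) = 2*(-⅙)/(-1) - 45*(-141) = 2*(-⅙)*(-1) + 6345 = ⅓ + 6345 = 19036/3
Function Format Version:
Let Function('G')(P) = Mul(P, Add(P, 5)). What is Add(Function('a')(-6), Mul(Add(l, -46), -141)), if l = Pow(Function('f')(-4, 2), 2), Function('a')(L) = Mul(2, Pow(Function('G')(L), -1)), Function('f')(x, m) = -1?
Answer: Rational(19036, 3) ≈ 6345.3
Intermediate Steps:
Function('G')(P) = Mul(P, Add(5, P))
Function('a')(L) = Mul(2, Pow(L, -1), Pow(Add(5, L), -1)) (Function('a')(L) = Mul(2, Pow(Mul(L, Add(5, L)), -1)) = Mul(2, Mul(Pow(L, -1), Pow(Add(5, L), -1))) = Mul(2, Pow(L, -1), Pow(Add(5, L), -1)))
l = 1 (l = Pow(-1, 2) = 1)
Add(Function('a')(-6), Mul(Add(l, -46), -141)) = Add(Mul(2, Pow(-6, -1), Pow(Add(5, -6), -1)), Mul(Add(1, -46), -141)) = Add(Mul(2, Rational(-1, 6), Pow(-1, -1)), Mul(-45, -141)) = Add(Mul(2, Rational(-1, 6), -1), 6345) = Add(Rational(1, 3), 6345) = Rational(19036, 3)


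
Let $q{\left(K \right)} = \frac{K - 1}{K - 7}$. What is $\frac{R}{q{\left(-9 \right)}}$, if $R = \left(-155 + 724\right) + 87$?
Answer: $\frac{5248}{5} \approx 1049.6$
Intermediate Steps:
$q{\left(K \right)} = \frac{-1 + K}{-7 + K}$
$R = 656$ ($R = 569 + 87 = 656$)
$\frac{R}{q{\left(-9 \right)}} = \frac{656}{\frac{1}{-7 - 9} \left(-1 - 9\right)} = \frac{656}{\frac{1}{-16} \left(-10\right)} = \frac{656}{\left(- \frac{1}{16}\right) \left(-10\right)} = \frac{656}{\frac{5}{8}} = 656 \cdot \frac{8}{5} = \frac{5248}{5}$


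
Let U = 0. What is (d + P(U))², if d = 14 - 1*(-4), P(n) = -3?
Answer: 225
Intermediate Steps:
d = 18 (d = 14 + 4 = 18)
(d + P(U))² = (18 - 3)² = 15² = 225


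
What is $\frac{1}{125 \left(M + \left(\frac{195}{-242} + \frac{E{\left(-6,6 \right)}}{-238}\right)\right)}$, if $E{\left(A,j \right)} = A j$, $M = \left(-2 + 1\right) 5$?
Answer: $- \frac{28798}{20354875} \approx -0.0014148$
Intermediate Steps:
$M = -5$ ($M = \left(-1\right) 5 = -5$)
$\frac{1}{125 \left(M + \left(\frac{195}{-242} + \frac{E{\left(-6,6 \right)}}{-238}\right)\right)} = \frac{1}{125 \left(-5 + \left(\frac{195}{-242} + \frac{\left(-6\right) 6}{-238}\right)\right)} = \frac{1}{125 \left(-5 + \left(195 \left(- \frac{1}{242}\right) - - \frac{18}{119}\right)\right)} = \frac{1}{125 \left(-5 + \left(- \frac{195}{242} + \frac{18}{119}\right)\right)} = \frac{1}{125 \left(-5 - \frac{18849}{28798}\right)} = \frac{1}{125 \left(- \frac{162839}{28798}\right)} = \frac{1}{- \frac{20354875}{28798}} = - \frac{28798}{20354875}$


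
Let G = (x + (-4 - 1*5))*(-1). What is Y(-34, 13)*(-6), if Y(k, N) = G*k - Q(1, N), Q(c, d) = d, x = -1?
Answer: 2118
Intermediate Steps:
G = 10 (G = (-1 + (-4 - 1*5))*(-1) = (-1 + (-4 - 5))*(-1) = (-1 - 9)*(-1) = -10*(-1) = 10)
Y(k, N) = -N + 10*k (Y(k, N) = 10*k - N = -N + 10*k)
Y(-34, 13)*(-6) = (-1*13 + 10*(-34))*(-6) = (-13 - 340)*(-6) = -353*(-6) = 2118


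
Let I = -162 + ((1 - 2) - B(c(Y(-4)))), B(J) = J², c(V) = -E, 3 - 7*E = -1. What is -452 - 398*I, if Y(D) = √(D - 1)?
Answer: 3163046/49 ≈ 64552.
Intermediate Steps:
E = 4/7 (E = 3/7 - ⅐*(-1) = 3/7 + ⅐ = 4/7 ≈ 0.57143)
Y(D) = √(-1 + D)
c(V) = -4/7 (c(V) = -1*4/7 = -4/7)
I = -8003/49 (I = -162 + ((1 - 2) - (-4/7)²) = -162 + (-1 - 1*16/49) = -162 + (-1 - 16/49) = -162 - 65/49 = -8003/49 ≈ -163.33)
-452 - 398*I = -452 - 398*(-8003/49) = -452 + 3185194/49 = 3163046/49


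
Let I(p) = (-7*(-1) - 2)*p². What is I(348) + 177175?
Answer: 782695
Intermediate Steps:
I(p) = 5*p² (I(p) = (7 - 2)*p² = 5*p²)
I(348) + 177175 = 5*348² + 177175 = 5*121104 + 177175 = 605520 + 177175 = 782695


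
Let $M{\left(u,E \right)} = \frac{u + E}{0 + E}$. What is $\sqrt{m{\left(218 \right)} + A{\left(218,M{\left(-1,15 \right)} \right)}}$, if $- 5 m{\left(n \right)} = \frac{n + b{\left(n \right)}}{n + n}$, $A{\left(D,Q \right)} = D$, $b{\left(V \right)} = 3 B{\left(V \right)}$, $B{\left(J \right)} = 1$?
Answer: $\frac{\sqrt{258885355}}{1090} \approx 14.761$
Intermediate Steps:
$b{\left(V \right)} = 3$ ($b{\left(V \right)} = 3 \cdot 1 = 3$)
$M{\left(u,E \right)} = \frac{E + u}{E}$
$m{\left(n \right)} = - \frac{3 + n}{10 n}$ ($m{\left(n \right)} = - \frac{\left(n + 3\right) \frac{1}{n + n}}{5} = - \frac{\left(3 + n\right) \frac{1}{2 n}}{5} = - \frac{\frac{1}{2} \frac{1}{n} \left(3 + n\right)}{5} = - \frac{3 + n}{10 n}$)
$\sqrt{m{\left(218 \right)} + A{\left(218,M{\left(-1,15 \right)} \right)}} = \sqrt{\frac{-3 - 218}{10 \cdot 218} + 218} = \sqrt{\frac{1}{10} \cdot \frac{1}{218} \left(-3 - 218\right) + 218} = \sqrt{\frac{1}{10} \cdot \frac{1}{218} \left(-221\right) + 218} = \sqrt{- \frac{221}{2180} + 218} = \sqrt{\frac{475019}{2180}} = \frac{\sqrt{258885355}}{1090}$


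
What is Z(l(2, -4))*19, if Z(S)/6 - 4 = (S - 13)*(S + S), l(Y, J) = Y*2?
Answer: -7752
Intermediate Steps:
l(Y, J) = 2*Y
Z(S) = 24 + 12*S*(-13 + S) (Z(S) = 24 + 6*((S - 13)*(S + S)) = 24 + 6*((-13 + S)*(2*S)) = 24 + 6*(2*S*(-13 + S)) = 24 + 12*S*(-13 + S))
Z(l(2, -4))*19 = (24 - 312*2 + 12*(2*2)²)*19 = (24 - 156*4 + 12*4²)*19 = (24 - 624 + 12*16)*19 = (24 - 624 + 192)*19 = -408*19 = -7752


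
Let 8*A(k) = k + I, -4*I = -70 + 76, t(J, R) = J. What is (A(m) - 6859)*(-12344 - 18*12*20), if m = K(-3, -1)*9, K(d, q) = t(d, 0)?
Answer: 228715483/2 ≈ 1.1436e+8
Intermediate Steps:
K(d, q) = d
m = -27 (m = -3*9 = -27)
I = -3/2 (I = -(-70 + 76)/4 = -¼*6 = -3/2 ≈ -1.5000)
A(k) = -3/16 + k/8 (A(k) = (k - 3/2)/8 = (-3/2 + k)/8 = -3/16 + k/8)
(A(m) - 6859)*(-12344 - 18*12*20) = ((-3/16 + (⅛)*(-27)) - 6859)*(-12344 - 18*12*20) = ((-3/16 - 27/8) - 6859)*(-12344 - 216*20) = (-57/16 - 6859)*(-12344 - 4320) = -109801/16*(-16664) = 228715483/2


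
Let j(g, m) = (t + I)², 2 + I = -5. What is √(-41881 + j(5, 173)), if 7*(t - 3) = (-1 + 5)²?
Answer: 5*I*√82081/7 ≈ 204.64*I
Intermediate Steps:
I = -7 (I = -2 - 5 = -7)
t = 37/7 (t = 3 + (-1 + 5)²/7 = 3 + (⅐)*4² = 3 + (⅐)*16 = 3 + 16/7 = 37/7 ≈ 5.2857)
j(g, m) = 144/49 (j(g, m) = (37/7 - 7)² = (-12/7)² = 144/49)
√(-41881 + j(5, 173)) = √(-41881 + 144/49) = √(-2052025/49) = 5*I*√82081/7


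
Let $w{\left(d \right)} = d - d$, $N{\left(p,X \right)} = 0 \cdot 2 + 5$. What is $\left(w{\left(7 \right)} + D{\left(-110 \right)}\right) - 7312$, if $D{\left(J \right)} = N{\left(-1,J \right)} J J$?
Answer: $53188$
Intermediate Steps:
$N{\left(p,X \right)} = 5$ ($N{\left(p,X \right)} = 0 + 5 = 5$)
$w{\left(d \right)} = 0$
$D{\left(J \right)} = 5 J^{2}$ ($D{\left(J \right)} = 5 J J = 5 J^{2}$)
$\left(w{\left(7 \right)} + D{\left(-110 \right)}\right) - 7312 = \left(0 + 5 \left(-110\right)^{2}\right) - 7312 = \left(0 + 5 \cdot 12100\right) - 7312 = \left(0 + 60500\right) - 7312 = 60500 - 7312 = 53188$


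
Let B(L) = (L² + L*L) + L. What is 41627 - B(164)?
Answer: -12329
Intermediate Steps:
B(L) = L + 2*L² (B(L) = (L² + L²) + L = 2*L² + L = L + 2*L²)
41627 - B(164) = 41627 - 164*(1 + 2*164) = 41627 - 164*(1 + 328) = 41627 - 164*329 = 41627 - 1*53956 = 41627 - 53956 = -12329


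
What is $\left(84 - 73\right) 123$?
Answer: $1353$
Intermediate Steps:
$\left(84 - 73\right) 123 = 11 \cdot 123 = 1353$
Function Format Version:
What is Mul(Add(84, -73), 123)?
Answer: 1353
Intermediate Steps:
Mul(Add(84, -73), 123) = Mul(11, 123) = 1353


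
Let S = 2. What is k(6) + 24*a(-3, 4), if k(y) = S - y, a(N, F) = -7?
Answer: -172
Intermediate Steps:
k(y) = 2 - y
k(6) + 24*a(-3, 4) = (2 - 1*6) + 24*(-7) = (2 - 6) - 168 = -4 - 168 = -172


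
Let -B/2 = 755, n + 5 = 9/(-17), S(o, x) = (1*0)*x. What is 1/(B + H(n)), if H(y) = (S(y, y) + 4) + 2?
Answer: -1/1504 ≈ -0.00066489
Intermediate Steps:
S(o, x) = 0 (S(o, x) = 0*x = 0)
n = -94/17 (n = -5 + 9/(-17) = -5 + 9*(-1/17) = -5 - 9/17 = -94/17 ≈ -5.5294)
B = -1510 (B = -2*755 = -1510)
H(y) = 6 (H(y) = (0 + 4) + 2 = 4 + 2 = 6)
1/(B + H(n)) = 1/(-1510 + 6) = 1/(-1504) = -1/1504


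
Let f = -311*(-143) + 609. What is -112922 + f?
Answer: -67840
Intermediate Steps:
f = 45082 (f = 44473 + 609 = 45082)
-112922 + f = -112922 + 45082 = -67840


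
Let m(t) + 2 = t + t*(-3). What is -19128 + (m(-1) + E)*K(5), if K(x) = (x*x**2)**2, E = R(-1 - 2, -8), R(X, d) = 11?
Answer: 152747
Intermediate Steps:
E = 11
m(t) = -2 - 2*t (m(t) = -2 + (t + t*(-3)) = -2 + (t - 3*t) = -2 - 2*t)
K(x) = x**6 (K(x) = (x**3)**2 = x**6)
-19128 + (m(-1) + E)*K(5) = -19128 + ((-2 - 2*(-1)) + 11)*5**6 = -19128 + ((-2 + 2) + 11)*15625 = -19128 + (0 + 11)*15625 = -19128 + 11*15625 = -19128 + 171875 = 152747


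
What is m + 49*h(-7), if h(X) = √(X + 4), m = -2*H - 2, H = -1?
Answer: 49*I*√3 ≈ 84.87*I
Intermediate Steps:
m = 0 (m = -2*(-1) - 2 = 2 - 2 = 0)
h(X) = √(4 + X)
m + 49*h(-7) = 0 + 49*√(4 - 7) = 0 + 49*√(-3) = 0 + 49*(I*√3) = 0 + 49*I*√3 = 49*I*√3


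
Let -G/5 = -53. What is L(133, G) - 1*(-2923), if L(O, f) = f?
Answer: 3188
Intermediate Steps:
G = 265 (G = -5*(-53) = 265)
L(133, G) - 1*(-2923) = 265 - 1*(-2923) = 265 + 2923 = 3188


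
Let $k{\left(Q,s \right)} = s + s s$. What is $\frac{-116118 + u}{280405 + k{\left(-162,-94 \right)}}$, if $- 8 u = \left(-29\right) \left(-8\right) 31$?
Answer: $- \frac{117017}{289147} \approx -0.4047$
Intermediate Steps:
$u = -899$ ($u = - \frac{\left(-29\right) \left(-8\right) 31}{8} = - \frac{232 \cdot 31}{8} = \left(- \frac{1}{8}\right) 7192 = -899$)
$k{\left(Q,s \right)} = s + s^{2}$
$\frac{-116118 + u}{280405 + k{\left(-162,-94 \right)}} = \frac{-116118 - 899}{280405 - 94 \left(1 - 94\right)} = - \frac{117017}{280405 - -8742} = - \frac{117017}{280405 + 8742} = - \frac{117017}{289147}$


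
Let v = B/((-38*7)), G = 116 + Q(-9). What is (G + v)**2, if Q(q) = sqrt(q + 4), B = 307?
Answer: 932887621/70756 + 30549*I*sqrt(5)/133 ≈ 13185.0 + 513.61*I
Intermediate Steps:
Q(q) = sqrt(4 + q)
G = 116 + I*sqrt(5) (G = 116 + sqrt(4 - 9) = 116 + sqrt(-5) = 116 + I*sqrt(5) ≈ 116.0 + 2.2361*I)
v = -307/266 (v = 307/((-38*7)) = 307/(-266) = 307*(-1/266) = -307/266 ≈ -1.1541)
(G + v)**2 = ((116 + I*sqrt(5)) - 307/266)**2 = (30549/266 + I*sqrt(5))**2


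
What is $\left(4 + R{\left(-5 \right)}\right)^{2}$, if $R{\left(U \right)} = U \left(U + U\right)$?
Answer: $2916$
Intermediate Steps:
$R{\left(U \right)} = 2 U^{2}$ ($R{\left(U \right)} = U 2 U = 2 U^{2}$)
$\left(4 + R{\left(-5 \right)}\right)^{2} = \left(4 + 2 \left(-5\right)^{2}\right)^{2} = \left(4 + 2 \cdot 25\right)^{2} = \left(4 + 50\right)^{2} = 54^{2} = 2916$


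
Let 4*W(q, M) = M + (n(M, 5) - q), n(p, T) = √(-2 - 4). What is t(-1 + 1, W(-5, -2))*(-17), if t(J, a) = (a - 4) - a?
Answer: 68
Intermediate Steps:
n(p, T) = I*√6 (n(p, T) = √(-6) = I*√6)
W(q, M) = -q/4 + M/4 + I*√6/4 (W(q, M) = (M + (I*√6 - q))/4 = (M + (-q + I*√6))/4 = (M - q + I*√6)/4 = -q/4 + M/4 + I*√6/4)
t(J, a) = -4 (t(J, a) = (-4 + a) - a = -4)
t(-1 + 1, W(-5, -2))*(-17) = -4*(-17) = 68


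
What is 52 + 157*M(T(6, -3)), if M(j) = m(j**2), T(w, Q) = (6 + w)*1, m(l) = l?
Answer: 22660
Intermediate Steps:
T(w, Q) = 6 + w
M(j) = j**2
52 + 157*M(T(6, -3)) = 52 + 157*(6 + 6)**2 = 52 + 157*12**2 = 52 + 157*144 = 52 + 22608 = 22660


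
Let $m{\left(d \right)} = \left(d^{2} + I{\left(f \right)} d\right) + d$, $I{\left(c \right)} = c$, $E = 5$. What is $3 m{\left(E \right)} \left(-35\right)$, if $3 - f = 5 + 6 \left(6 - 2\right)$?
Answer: $10500$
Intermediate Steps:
$f = -26$ ($f = 3 - \left(5 + 6 \left(6 - 2\right)\right) = 3 - \left(5 + 6 \cdot 4\right) = 3 - \left(5 + 24\right) = 3 - 29 = -26$)
$m{\left(d \right)} = d^{2} - 25 d$ ($m{\left(d \right)} = \left(d^{2} - 26 d\right) + d = d^{2} - 25 d$)
$3 m{\left(E \right)} \left(-35\right) = 3 \cdot 5 \left(-25 + 5\right) \left(-35\right) = 3 \cdot 5 \left(-20\right) \left(-35\right) = 3 \left(-100\right) \left(-35\right) = \left(-300\right) \left(-35\right) = 10500$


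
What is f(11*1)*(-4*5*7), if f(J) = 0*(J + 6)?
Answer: 0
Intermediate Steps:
f(J) = 0 (f(J) = 0*(6 + J) = 0)
f(11*1)*(-4*5*7) = 0*(-4*5*7) = 0*(-20*7) = 0*(-140) = 0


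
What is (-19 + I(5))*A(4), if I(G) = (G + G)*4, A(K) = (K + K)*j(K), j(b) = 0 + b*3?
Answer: 2016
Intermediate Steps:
j(b) = 3*b (j(b) = 0 + 3*b = 3*b)
A(K) = 6*K**2 (A(K) = (K + K)*(3*K) = (2*K)*(3*K) = 6*K**2)
I(G) = 8*G (I(G) = (2*G)*4 = 8*G)
(-19 + I(5))*A(4) = (-19 + 8*5)*(6*4**2) = (-19 + 40)*(6*16) = 21*96 = 2016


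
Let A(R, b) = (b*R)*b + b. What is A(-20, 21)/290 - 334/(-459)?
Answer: -3941881/133110 ≈ -29.614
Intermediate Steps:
A(R, b) = b + R*b² (A(R, b) = (R*b)*b + b = R*b² + b = b + R*b²)
A(-20, 21)/290 - 334/(-459) = (21*(1 - 20*21))/290 - 334/(-459) = (21*(1 - 420))*(1/290) - 334*(-1/459) = (21*(-419))*(1/290) + 334/459 = -8799*1/290 + 334/459 = -8799/290 + 334/459 = -3941881/133110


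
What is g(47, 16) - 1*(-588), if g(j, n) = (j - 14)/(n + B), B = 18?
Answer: 20025/34 ≈ 588.97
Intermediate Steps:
g(j, n) = (-14 + j)/(18 + n) (g(j, n) = (j - 14)/(n + 18) = (-14 + j)/(18 + n))
g(47, 16) - 1*(-588) = (-14 + 47)/(18 + 16) - 1*(-588) = 33/34 + 588 = 20025/34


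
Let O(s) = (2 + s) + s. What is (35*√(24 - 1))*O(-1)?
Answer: 0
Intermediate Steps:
O(s) = 2 + 2*s
(35*√(24 - 1))*O(-1) = (35*√(24 - 1))*(2 + 2*(-1)) = (35*√23)*(2 - 2) = (35*√23)*0 = 0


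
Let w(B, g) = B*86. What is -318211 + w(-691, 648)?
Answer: -377637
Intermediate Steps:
w(B, g) = 86*B
-318211 + w(-691, 648) = -318211 + 86*(-691) = -318211 - 59426 = -377637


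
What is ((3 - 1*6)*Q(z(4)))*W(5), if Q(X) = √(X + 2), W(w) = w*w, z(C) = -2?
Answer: 0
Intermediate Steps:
W(w) = w²
Q(X) = √(2 + X)
((3 - 1*6)*Q(z(4)))*W(5) = ((3 - 1*6)*√(2 - 2))*5² = ((3 - 6)*√0)*25 = -3*0*25 = 0*25 = 0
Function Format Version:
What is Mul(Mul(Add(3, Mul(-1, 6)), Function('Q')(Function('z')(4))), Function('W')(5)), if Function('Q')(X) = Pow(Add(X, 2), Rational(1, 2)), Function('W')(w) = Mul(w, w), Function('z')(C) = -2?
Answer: 0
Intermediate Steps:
Function('W')(w) = Pow(w, 2)
Function('Q')(X) = Pow(Add(2, X), Rational(1, 2))
Mul(Mul(Add(3, Mul(-1, 6)), Function('Q')(Function('z')(4))), Function('W')(5)) = Mul(Mul(Add(3, Mul(-1, 6)), Pow(Add(2, -2), Rational(1, 2))), Pow(5, 2)) = Mul(Mul(Add(3, -6), Pow(0, Rational(1, 2))), 25) = Mul(Mul(-3, 0), 25) = Mul(0, 25) = 0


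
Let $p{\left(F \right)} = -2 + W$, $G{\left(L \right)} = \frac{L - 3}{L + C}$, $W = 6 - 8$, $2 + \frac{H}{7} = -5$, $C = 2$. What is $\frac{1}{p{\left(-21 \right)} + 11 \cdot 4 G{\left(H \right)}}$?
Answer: $\frac{47}{2100} \approx 0.022381$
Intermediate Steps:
$H = -49$ ($H = -14 + 7 \left(-5\right) = -14 - 35 = -49$)
$W = -2$ ($W = 6 - 8 = -2$)
$G{\left(L \right)} = \frac{-3 + L}{2 + L}$ ($G{\left(L \right)} = \frac{L - 3}{L + 2} = \frac{-3 + L}{2 + L}$)
$p{\left(F \right)} = -4$ ($p{\left(F \right)} = -2 - 2 = -4$)
$\frac{1}{p{\left(-21 \right)} + 11 \cdot 4 G{\left(H \right)}} = \frac{1}{-4 + 11 \cdot 4 \frac{-3 - 49}{2 - 49}} = \frac{1}{-4 + 44 \frac{1}{-47} \left(-52\right)} = \frac{1}{-4 + 44 \left(\left(- \frac{1}{47}\right) \left(-52\right)\right)} = \frac{1}{-4 + 44 \cdot \frac{52}{47}} = \frac{1}{-4 + \frac{2288}{47}} = \frac{1}{\frac{2100}{47}} = \frac{47}{2100}$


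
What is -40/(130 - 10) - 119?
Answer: -358/3 ≈ -119.33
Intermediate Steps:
-40/(130 - 10) - 119 = -40/120 - 119 = -40*1/120 - 119 = -⅓ - 119 = -358/3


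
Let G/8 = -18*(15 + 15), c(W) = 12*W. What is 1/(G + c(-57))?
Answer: -1/5004 ≈ -0.00019984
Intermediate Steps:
G = -4320 (G = 8*(-18*(15 + 15)) = 8*(-18*30) = 8*(-540) = -4320)
1/(G + c(-57)) = 1/(-4320 + 12*(-57)) = 1/(-4320 - 684) = 1/(-5004) = -1/5004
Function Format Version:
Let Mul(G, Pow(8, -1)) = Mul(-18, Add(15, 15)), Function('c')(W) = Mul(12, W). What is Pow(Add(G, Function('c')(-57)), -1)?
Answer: Rational(-1, 5004) ≈ -0.00019984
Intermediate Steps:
G = -4320 (G = Mul(8, Mul(-18, Add(15, 15))) = Mul(8, Mul(-18, 30)) = Mul(8, -540) = -4320)
Pow(Add(G, Function('c')(-57)), -1) = Pow(Add(-4320, Mul(12, -57)), -1) = Pow(Add(-4320, -684), -1) = Pow(-5004, -1) = Rational(-1, 5004)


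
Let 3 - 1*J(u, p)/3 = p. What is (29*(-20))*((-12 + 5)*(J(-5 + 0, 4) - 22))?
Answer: -101500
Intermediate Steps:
J(u, p) = 9 - 3*p
(29*(-20))*((-12 + 5)*(J(-5 + 0, 4) - 22)) = (29*(-20))*((-12 + 5)*((9 - 3*4) - 22)) = -(-4060)*((9 - 12) - 22) = -(-4060)*(-3 - 22) = -(-4060)*(-25) = -580*175 = -101500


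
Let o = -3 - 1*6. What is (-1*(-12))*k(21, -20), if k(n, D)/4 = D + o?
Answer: -1392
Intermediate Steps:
o = -9 (o = -3 - 6 = -9)
k(n, D) = -36 + 4*D (k(n, D) = 4*(D - 9) = 4*(-9 + D) = -36 + 4*D)
(-1*(-12))*k(21, -20) = (-1*(-12))*(-36 + 4*(-20)) = 12*(-36 - 80) = 12*(-116) = -1392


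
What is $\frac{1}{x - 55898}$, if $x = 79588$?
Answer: $\frac{1}{23690} \approx 4.2212 \cdot 10^{-5}$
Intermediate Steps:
$\frac{1}{x - 55898} = \frac{1}{79588 - 55898} = \frac{1}{23690}$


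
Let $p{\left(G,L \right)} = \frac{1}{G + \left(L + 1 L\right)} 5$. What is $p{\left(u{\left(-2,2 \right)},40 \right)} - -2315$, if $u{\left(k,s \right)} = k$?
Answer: $\frac{180575}{78} \approx 2315.1$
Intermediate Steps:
$p{\left(G,L \right)} = \frac{5}{G + 2 L}$ ($p{\left(G,L \right)} = \frac{1}{G + \left(L + L\right)} 5 = \frac{1}{G + 2 L} 5 = \frac{5}{G + 2 L}$)
$p{\left(u{\left(-2,2 \right)},40 \right)} - -2315 = \frac{5}{-2 + 2 \cdot 40} - -2315 = \frac{5}{-2 + 80} + 2315 = \frac{5}{78} + 2315 = \frac{180575}{78}$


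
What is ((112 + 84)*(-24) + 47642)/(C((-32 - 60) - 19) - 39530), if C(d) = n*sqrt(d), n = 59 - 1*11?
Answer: -60619255/55817023 - 73608*I*sqrt(111)/55817023 ≈ -1.086 - 0.013894*I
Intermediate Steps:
n = 48 (n = 59 - 11 = 48)
C(d) = 48*sqrt(d)
((112 + 84)*(-24) + 47642)/(C((-32 - 60) - 19) - 39530) = ((112 + 84)*(-24) + 47642)/(48*sqrt((-32 - 60) - 19) - 39530) = (196*(-24) + 47642)/(48*sqrt(-92 - 19) - 39530) = (-4704 + 47642)/(48*sqrt(-111) - 39530) = 42938/(48*(I*sqrt(111)) - 39530) = 42938/(48*I*sqrt(111) - 39530) = 42938/(-39530 + 48*I*sqrt(111))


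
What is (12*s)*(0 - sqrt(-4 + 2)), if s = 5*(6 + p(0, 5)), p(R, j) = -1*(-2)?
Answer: -480*I*sqrt(2) ≈ -678.82*I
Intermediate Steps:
p(R, j) = 2
s = 40 (s = 5*(6 + 2) = 5*8 = 40)
(12*s)*(0 - sqrt(-4 + 2)) = (12*40)*(0 - sqrt(-4 + 2)) = 480*(0 - sqrt(-2)) = 480*(0 - I*sqrt(2)) = 480*(-I*sqrt(2)) = -480*I*sqrt(2)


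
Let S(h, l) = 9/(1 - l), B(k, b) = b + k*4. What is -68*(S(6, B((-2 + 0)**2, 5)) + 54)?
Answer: -18207/5 ≈ -3641.4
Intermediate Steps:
B(k, b) = b + 4*k
-68*(S(6, B((-2 + 0)**2, 5)) + 54) = -68*(-9/(-1 + (5 + 4*(-2 + 0)**2)) + 54) = -68*(-9/(-1 + (5 + 4*(-2)**2)) + 54) = -68*(-9/(-1 + (5 + 4*4)) + 54) = -68*(-9/(-1 + (5 + 16)) + 54) = -68*(-9/(-1 + 21) + 54) = -68*(-9/20 + 54) = -68*1071/20 = -18207/5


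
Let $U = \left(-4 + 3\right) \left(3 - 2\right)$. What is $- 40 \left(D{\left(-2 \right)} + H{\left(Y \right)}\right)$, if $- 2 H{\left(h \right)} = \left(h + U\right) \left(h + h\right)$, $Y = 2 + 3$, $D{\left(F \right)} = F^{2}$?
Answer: $640$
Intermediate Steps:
$U = -1$ ($U = - (3 - 2) = \left(-1\right) 1 = -1$)
$Y = 5$
$H{\left(h \right)} = - h \left(-1 + h\right)$ ($H{\left(h \right)} = - \frac{\left(h - 1\right) \left(h + h\right)}{2} = - \frac{\left(-1 + h\right) 2 h}{2} = - \frac{2 h \left(-1 + h\right)}{2} = - h \left(-1 + h\right)$)
$- 40 \left(D{\left(-2 \right)} + H{\left(Y \right)}\right) = - 40 \left(\left(-2\right)^{2} + 5 \left(1 - 5\right)\right) = - 40 \left(4 + 5 \left(1 - 5\right)\right) = - 40 \left(4 + 5 \left(-4\right)\right) = - 40 \left(4 - 20\right) = \left(-40\right) \left(-16\right) = 640$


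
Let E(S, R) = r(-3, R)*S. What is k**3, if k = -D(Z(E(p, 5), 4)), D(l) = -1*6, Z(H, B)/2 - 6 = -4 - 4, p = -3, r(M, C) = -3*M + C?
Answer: 216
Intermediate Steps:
r(M, C) = C - 3*M
E(S, R) = S*(9 + R) (E(S, R) = (R - 3*(-3))*S = (R + 9)*S = (9 + R)*S = S*(9 + R))
Z(H, B) = -4 (Z(H, B) = 12 + 2*(-4 - 4) = 12 + 2*(-8) = 12 - 16 = -4)
D(l) = -6
k = 6 (k = -1*(-6) = 6)
k**3 = 6**3 = 216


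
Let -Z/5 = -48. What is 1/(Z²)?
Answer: 1/57600 ≈ 1.7361e-5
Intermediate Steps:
Z = 240 (Z = -5*(-48) = 240)
1/(Z²) = 1/(240²) = 1/57600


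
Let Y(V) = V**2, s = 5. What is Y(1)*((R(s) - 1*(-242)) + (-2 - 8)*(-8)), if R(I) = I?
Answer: 327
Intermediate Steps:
Y(1)*((R(s) - 1*(-242)) + (-2 - 8)*(-8)) = 1**2*((5 - 1*(-242)) + (-2 - 8)*(-8)) = 1*((5 + 242) - 10*(-8)) = 1*(247 + 80) = 1*327 = 327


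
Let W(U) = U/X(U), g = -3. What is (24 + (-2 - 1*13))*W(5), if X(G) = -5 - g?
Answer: -45/2 ≈ -22.500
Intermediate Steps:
X(G) = -2 (X(G) = -5 - 1*(-3) = -5 + 3 = -2)
W(U) = -U/2 (W(U) = U/(-2) = U*(-½) = -U/2)
(24 + (-2 - 1*13))*W(5) = (24 + (-2 - 1*13))*(-½*5) = (24 + (-2 - 13))*(-5/2) = (24 - 15)*(-5/2) = 9*(-5/2) = -45/2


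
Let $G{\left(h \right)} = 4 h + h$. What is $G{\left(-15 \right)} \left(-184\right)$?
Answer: $13800$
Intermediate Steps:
$G{\left(h \right)} = 5 h$
$G{\left(-15 \right)} \left(-184\right) = 5 \left(-15\right) \left(-184\right) = \left(-75\right) \left(-184\right) = 13800$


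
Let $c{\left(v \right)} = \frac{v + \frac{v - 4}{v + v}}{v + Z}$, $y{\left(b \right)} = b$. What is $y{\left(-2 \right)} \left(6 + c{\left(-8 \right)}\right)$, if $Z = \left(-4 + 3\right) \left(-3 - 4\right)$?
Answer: $- \frac{53}{2} \approx -26.5$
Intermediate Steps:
$Z = 7$ ($Z = - (-3 - 4) = \left(-1\right) \left(-7\right) = 7$)
$c{\left(v \right)} = \frac{v + \frac{-4 + v}{2 v}}{7 + v}$ ($c{\left(v \right)} = \frac{v + \frac{v - 4}{v + v}}{v + 7} = \frac{v + \frac{-4 + v}{2 v}}{7 + v}$)
$y{\left(-2 \right)} \left(6 + c{\left(-8 \right)}\right) = - 2 \left(6 + \frac{-2 + \left(-8\right)^{2} + \frac{1}{2} \left(-8\right)}{\left(-8\right) \left(7 - 8\right)}\right) = - 2 \left(6 - \frac{-2 + 64 - 4}{8 \left(-1\right)}\right) = - 2 \left(6 - \left(- \frac{1}{8}\right) 58\right) = - 2 \left(6 + \frac{29}{4}\right) = \left(-2\right) \frac{53}{4} = - \frac{53}{2}$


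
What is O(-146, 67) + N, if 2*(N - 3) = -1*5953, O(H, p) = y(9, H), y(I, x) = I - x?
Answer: -5637/2 ≈ -2818.5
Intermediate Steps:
O(H, p) = 9 - H
N = -5947/2 (N = 3 + (-1*5953)/2 = 3 + (½)*(-5953) = 3 - 5953/2 = -5947/2 ≈ -2973.5)
O(-146, 67) + N = (9 - 1*(-146)) - 5947/2 = (9 + 146) - 5947/2 = 155 - 5947/2 = -5637/2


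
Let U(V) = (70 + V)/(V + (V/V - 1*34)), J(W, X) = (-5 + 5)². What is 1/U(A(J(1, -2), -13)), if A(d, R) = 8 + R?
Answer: -38/65 ≈ -0.58462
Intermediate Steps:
J(W, X) = 0 (J(W, X) = 0² = 0)
U(V) = (70 + V)/(-33 + V) (U(V) = (70 + V)/(V + (1 - 34)) = (70 + V)/(V - 33) = (70 + V)/(-33 + V))
1/U(A(J(1, -2), -13)) = 1/((70 + (8 - 13))/(-33 + (8 - 13))) = 1/((70 - 5)/(-33 - 5)) = 1/(65/(-38)) = 1/(-1/38*65) = 1/(-65/38) = -38/65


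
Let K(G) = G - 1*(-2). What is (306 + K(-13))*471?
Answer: 138945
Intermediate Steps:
K(G) = 2 + G (K(G) = G + 2 = 2 + G)
(306 + K(-13))*471 = (306 + (2 - 13))*471 = (306 - 11)*471 = 295*471 = 138945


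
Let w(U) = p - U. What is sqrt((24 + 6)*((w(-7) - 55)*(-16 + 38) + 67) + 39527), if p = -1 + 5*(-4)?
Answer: I*sqrt(4003) ≈ 63.269*I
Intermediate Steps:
p = -21 (p = -1 - 20 = -21)
w(U) = -21 - U
sqrt((24 + 6)*((w(-7) - 55)*(-16 + 38) + 67) + 39527) = sqrt((24 + 6)*(((-21 - 1*(-7)) - 55)*(-16 + 38) + 67) + 39527) = sqrt(30*(((-21 + 7) - 55)*22 + 67) + 39527) = sqrt(30*((-14 - 55)*22 + 67) + 39527) = sqrt(30*(-69*22 + 67) + 39527) = sqrt(30*(-1518 + 67) + 39527) = sqrt(30*(-1451) + 39527) = sqrt(-43530 + 39527) = sqrt(-4003) = I*sqrt(4003)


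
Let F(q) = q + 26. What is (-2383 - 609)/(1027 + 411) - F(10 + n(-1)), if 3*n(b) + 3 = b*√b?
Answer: -26661/719 + I/3 ≈ -37.081 + 0.33333*I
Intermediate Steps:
n(b) = -1 + b^(3/2)/3 (n(b) = -1 + (b*√b)/3 = -1 + b^(3/2)/3)
F(q) = 26 + q
(-2383 - 609)/(1027 + 411) - F(10 + n(-1)) = (-2383 - 609)/(1027 + 411) - (26 + (10 + (-1 + (-1)^(3/2)/3))) = -2992/1438 - (26 + (10 + (-1 + (-I)/3))) = -2992*1/1438 - (26 + (10 + (-1 - I/3))) = -1496/719 - (26 + (9 - I/3)) = -1496/719 - (35 - I/3) = -1496/719 + (-35 + I/3) = -26661/719 + I/3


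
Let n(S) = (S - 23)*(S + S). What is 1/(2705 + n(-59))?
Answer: 1/12381 ≈ 8.0769e-5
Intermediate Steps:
n(S) = 2*S*(-23 + S) (n(S) = (-23 + S)*(2*S) = 2*S*(-23 + S))
1/(2705 + n(-59)) = 1/(2705 + 2*(-59)*(-23 - 59)) = 1/(2705 + 2*(-59)*(-82)) = 1/(2705 + 9676) = 1/12381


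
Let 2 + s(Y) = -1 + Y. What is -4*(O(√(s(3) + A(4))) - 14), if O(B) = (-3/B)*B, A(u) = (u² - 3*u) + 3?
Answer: 68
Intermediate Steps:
A(u) = 3 + u² - 3*u
s(Y) = -3 + Y (s(Y) = -2 + (-1 + Y) = -3 + Y)
O(B) = -3
-4*(O(√(s(3) + A(4))) - 14) = -4*(-3 - 14) = -4*(-17) = 68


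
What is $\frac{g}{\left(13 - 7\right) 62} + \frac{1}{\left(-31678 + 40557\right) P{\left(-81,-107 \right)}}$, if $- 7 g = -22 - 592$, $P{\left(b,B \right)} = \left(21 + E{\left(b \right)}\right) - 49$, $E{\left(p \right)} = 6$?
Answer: $\frac{14991866}{63582519} \approx 0.23579$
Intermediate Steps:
$P{\left(b,B \right)} = -22$ ($P{\left(b,B \right)} = \left(21 + 6\right) - 49 = 27 - 49 = -22$)
$g = \frac{614}{7}$ ($g = - \frac{-22 - 592}{7} = \left(- \frac{1}{7}\right) \left(-614\right) = \frac{614}{7} \approx 87.714$)
$\frac{g}{\left(13 - 7\right) 62} + \frac{1}{\left(-31678 + 40557\right) P{\left(-81,-107 \right)}} = \frac{614}{7 \left(13 - 7\right) 62} + \frac{1}{\left(-31678 + 40557\right) \left(-22\right)} = \frac{614}{7 \cdot 6 \cdot 62} + \frac{1}{8879} \left(- \frac{1}{22}\right) = \frac{614}{7 \cdot 372} + \frac{1}{8879} \left(- \frac{1}{22}\right) = \frac{614}{7} \cdot \frac{1}{372} - \frac{1}{195338} = \frac{307}{1302} - \frac{1}{195338} = \frac{14991866}{63582519}$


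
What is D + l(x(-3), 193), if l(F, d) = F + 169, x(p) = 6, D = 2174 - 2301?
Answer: 48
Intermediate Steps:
D = -127
l(F, d) = 169 + F
D + l(x(-3), 193) = -127 + (169 + 6) = -127 + 175 = 48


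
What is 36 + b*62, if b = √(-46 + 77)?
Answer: 36 + 62*√31 ≈ 381.20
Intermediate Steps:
b = √31 ≈ 5.5678
36 + b*62 = 36 + √31*62 = 36 + 62*√31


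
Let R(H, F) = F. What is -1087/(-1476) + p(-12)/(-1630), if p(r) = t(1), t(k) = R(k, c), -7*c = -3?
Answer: 6199121/8420580 ≈ 0.73619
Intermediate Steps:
c = 3/7 (c = -1/7*(-3) = 3/7 ≈ 0.42857)
t(k) = 3/7
p(r) = 3/7
-1087/(-1476) + p(-12)/(-1630) = -1087/(-1476) + (3/7)/(-1630) = -1087*(-1/1476) + (3/7)*(-1/1630) = 1087/1476 - 3/11410 = 6199121/8420580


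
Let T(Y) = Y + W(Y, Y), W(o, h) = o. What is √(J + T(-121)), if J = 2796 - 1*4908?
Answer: I*√2354 ≈ 48.518*I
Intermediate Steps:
J = -2112 (J = 2796 - 4908 = -2112)
T(Y) = 2*Y (T(Y) = Y + Y = 2*Y)
√(J + T(-121)) = √(-2112 + 2*(-121)) = √(-2112 - 242) = √(-2354) = I*√2354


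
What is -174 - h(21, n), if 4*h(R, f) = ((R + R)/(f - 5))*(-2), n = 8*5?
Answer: -867/5 ≈ -173.40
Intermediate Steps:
n = 40
h(R, f) = -R/(-5 + f) (h(R, f) = (((R + R)/(f - 5))*(-2))/4 = (((2*R)/(-5 + f))*(-2))/4 = ((2*R/(-5 + f))*(-2))/4 = (-4*R/(-5 + f))/4 = -R/(-5 + f))
-174 - h(21, n) = -174 - (-1)*21/(-5 + 40) = -174 - (-1)*21/35 = -174 - 1*(-⅗) = -174 + ⅗ = -867/5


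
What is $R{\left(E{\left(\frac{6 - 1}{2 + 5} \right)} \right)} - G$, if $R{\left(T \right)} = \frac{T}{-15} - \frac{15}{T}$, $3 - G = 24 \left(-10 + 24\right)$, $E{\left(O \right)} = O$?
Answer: $\frac{6551}{21} \approx 311.95$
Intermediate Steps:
$G = -333$ ($G = 3 - 24 \left(-10 + 24\right) = 3 - 24 \cdot 14 = 3 - 336 = -333$)
$R{\left(T \right)} = - \frac{15}{T} - \frac{T}{15}$ ($R{\left(T \right)} = T \left(- \frac{1}{15}\right) - \frac{15}{T} = - \frac{T}{15} - \frac{15}{T} = - \frac{15}{T} - \frac{T}{15}$)
$R{\left(E{\left(\frac{6 - 1}{2 + 5} \right)} \right)} - G = \left(- \frac{15}{\left(6 - 1\right) \frac{1}{2 + 5}} - \frac{\left(6 - 1\right) \frac{1}{2 + 5}}{15}\right) - -333 = \left(- \frac{15}{5 \cdot \frac{1}{7}} - \frac{5 \cdot \frac{1}{7}}{15}\right) + 333 = \left(- \frac{15}{\frac{5}{7}} - \frac{1}{21}\right) + 333 = \left(\left(-15\right) \frac{7}{5} - \frac{1}{21}\right) + 333 = \left(-21 - \frac{1}{21}\right) + 333 = - \frac{442}{21} + 333 = \frac{6551}{21}$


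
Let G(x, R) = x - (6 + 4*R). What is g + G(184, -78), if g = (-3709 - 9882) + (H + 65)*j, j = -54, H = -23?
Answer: -15369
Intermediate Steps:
g = -15859 (g = (-3709 - 9882) + (-23 + 65)*(-54) = -13591 + 42*(-54) = -13591 - 2268 = -15859)
G(x, R) = -6 + x - 4*R (G(x, R) = x + (-6 - 4*R) = -6 + x - 4*R)
g + G(184, -78) = -15859 + (-6 + 184 - 4*(-78)) = -15859 + (-6 + 184 + 312) = -15859 + 490 = -15369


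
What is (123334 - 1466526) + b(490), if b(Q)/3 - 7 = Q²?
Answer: -622871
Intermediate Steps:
b(Q) = 21 + 3*Q²
(123334 - 1466526) + b(490) = (123334 - 1466526) + (21 + 3*490²) = -1343192 + (21 + 3*240100) = -1343192 + (21 + 720300) = -1343192 + 720321 = -622871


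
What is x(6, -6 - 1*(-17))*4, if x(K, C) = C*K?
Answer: 264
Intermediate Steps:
x(6, -6 - 1*(-17))*4 = ((-6 - 1*(-17))*6)*4 = ((-6 + 17)*6)*4 = (11*6)*4 = 66*4 = 264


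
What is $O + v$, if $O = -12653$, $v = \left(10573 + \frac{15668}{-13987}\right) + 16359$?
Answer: $\frac{199704705}{13987} \approx 14278.0$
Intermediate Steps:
$v = \frac{376682216}{13987}$ ($v = \left(10573 + 15668 \left(- \frac{1}{13987}\right)\right) + 16359 = \left(10573 - \frac{15668}{13987}\right) + 16359 = \frac{147868883}{13987} + 16359 = \frac{376682216}{13987} \approx 26931.0$)
$O + v = -12653 + \frac{376682216}{13987} = \frac{199704705}{13987}$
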